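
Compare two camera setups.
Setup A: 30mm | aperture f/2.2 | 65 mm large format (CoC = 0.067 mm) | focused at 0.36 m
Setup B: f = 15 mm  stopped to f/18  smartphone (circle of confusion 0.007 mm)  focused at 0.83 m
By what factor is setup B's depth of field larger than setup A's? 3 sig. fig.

Setup A: H = 30²/(2.2×0.067) + 30 ≈ 6135.8 mm; DoF = Df − Dn = 380.568 − 341.541 ≈ 39.027 mm.
Setup B: H = 15²/(18×0.007) + 15 ≈ 1800.7 mm; DoF = Df − Dn = 1526.86 − 569.90 ≈ 956.96 mm.
Ratio = 956.96 / 39.027 ≈ 24.5.

24.5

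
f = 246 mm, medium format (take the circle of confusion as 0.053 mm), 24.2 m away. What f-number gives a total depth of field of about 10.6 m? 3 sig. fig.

Write h = H − f = f²/(N·c). The thin-lens limits are Dn = s·h/(h + (s−f)) and Df = s·h/(h − (s−f)), so DoF = Df − Dn = 2·s·(s−f)·h / (h² − (s−f)²).
That is a quadratic in h: DoF·h² − 2·s·(s−f)·h − DoF·(s−f)² = 0 ⇒ h = (s−f)·(s + √(s² + DoF²)) / DoF = 23954 × (24200 + √(24200² + 10600²)) / 10600 = 23954 × (24200 + 26419.7) / 10600 ≈ 114391 mm.
Then N = f²/(c·h) = 246² / (0.053 × 114391) = 60516 / 6062.7 ≈ 9.98.

f/9.98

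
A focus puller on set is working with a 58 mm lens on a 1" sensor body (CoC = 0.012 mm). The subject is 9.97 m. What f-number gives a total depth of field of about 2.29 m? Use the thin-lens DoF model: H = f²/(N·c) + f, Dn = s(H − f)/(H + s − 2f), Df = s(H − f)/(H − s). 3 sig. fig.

f/3.21

Write h = H − f = f²/(N·c). The thin-lens limits are Dn = s·h/(h + (s−f)) and Df = s·h/(h − (s−f)), so DoF = Df − Dn = 2·s·(s−f)·h / (h² − (s−f)²).
That is a quadratic in h: DoF·h² − 2·s·(s−f)·h − DoF·(s−f)² = 0 ⇒ h = (s−f)·(s + √(s² + DoF²)) / DoF = 9912 × (9970 + √(9970² + 2290²)) / 2290 = 9912 × (9970 + 10229.6) / 2290 ≈ 87432 mm.
Then N = f²/(c·h) = 58² / (0.012 × 87432) = 3364 / 1049.2 ≈ 3.21.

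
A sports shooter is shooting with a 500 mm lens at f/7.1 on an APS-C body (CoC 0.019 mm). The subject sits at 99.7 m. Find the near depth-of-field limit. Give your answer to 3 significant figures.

94.6 m

Hyperfocal distance H = f²/(N·c) + f = 500²/(7.1 × 0.019) + 500 = 250000/0.1349 + 500 ≈ 1853724.6 mm ≈ 1854 m.
Near limit Dn = s·(H − f)/(H + s − 2f) = 99700 × (1853724.6 − 500) / (1853724.6 + 99700 − 2 × 500) = 99700 × 1853224.6 / 1952424.6 ≈ 94634 mm ≈ 94.6 m.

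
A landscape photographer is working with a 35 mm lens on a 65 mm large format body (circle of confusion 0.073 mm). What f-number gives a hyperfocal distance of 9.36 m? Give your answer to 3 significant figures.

Rearrange H = f²/(N·c) + f for N: N = f² / ((H − f)·c).
N = 35² / ((9360 − 35) × 0.073) = 1225 / 680.7 ≈ 1.80.

f/1.80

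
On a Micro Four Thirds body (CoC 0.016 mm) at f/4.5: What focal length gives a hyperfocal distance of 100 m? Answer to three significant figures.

From H = f²/(N·c) + f, with f ≪ H: f ≈ √(H·N·c) = √(100000 × 4.5 × 0.016) = √7200.0 ≈ 84.85 mm.
Exact: f² + N·c·f − N·c·H = 0 ⇒ f = (−N·c + √((N·c)² + 4·N·c·H))/2 = (−0.072 + √28800)/2 ≈ 84.817 mm ≈ 84.8 mm.

84.8 mm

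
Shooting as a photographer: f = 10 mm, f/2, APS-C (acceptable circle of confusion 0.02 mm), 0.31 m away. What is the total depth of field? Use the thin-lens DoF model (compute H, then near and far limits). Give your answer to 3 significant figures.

75.5 mm

Hyperfocal distance H = f²/(N·c) + f = 10²/(2 × 0.02) + 10 = 100/0.04 + 10 ≈ 2510.0 mm ≈ 2.510 m.
Near limit Dn = s·(H − f)/(H + s − 2f) = 310 × (2510.0 − 10) / (2510.0 + 310 − 2 × 10) = 310 × 2500.0 / 2800.0 ≈ 276.786 mm.
Far limit Df = s·(H − f)/(H − s) = 310 × (2510.0 − 10) / (2510.0 − 310) = 310 × 2500.0 / 2200.0 ≈ 352.273 mm.
Depth of field = Df − Dn = 352.273 − 276.786 ≈ 75.487 mm.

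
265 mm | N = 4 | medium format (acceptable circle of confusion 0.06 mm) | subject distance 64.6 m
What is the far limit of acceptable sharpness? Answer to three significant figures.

Hyperfocal distance H = f²/(N·c) + f = 265²/(4 × 0.06) + 265 = 70225/0.24 + 265 ≈ 292869.2 mm ≈ 292.9 m.
Far limit Df = s·(H − f)/(H − s) = 64600 × (292869.2 − 265) / (292869.2 − 64600) = 64600 × 292604.2 / 228269.2 ≈ 82807 mm ≈ 82.8 m.

82.8 m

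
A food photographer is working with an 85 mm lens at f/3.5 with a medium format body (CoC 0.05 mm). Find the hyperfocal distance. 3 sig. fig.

Hyperfocal distance H = f²/(N·c) + f = 85²/(3.5 × 0.05) + 85 = 7225/0.175 + 85 ≈ 41370.7 mm ≈ 41.4 m.

41.4 m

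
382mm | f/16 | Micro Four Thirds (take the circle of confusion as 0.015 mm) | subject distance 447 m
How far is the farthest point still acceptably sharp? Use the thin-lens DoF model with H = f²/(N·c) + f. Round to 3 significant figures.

Hyperfocal distance H = f²/(N·c) + f = 382²/(16 × 0.015) + 382 = 145924/0.24 + 382 ≈ 608398.7 mm ≈ 608.4 m.
Far limit Df = s·(H − f)/(H − s) = 447000 × (608398.7 − 382) / (608398.7 − 447000) = 447000 × 608016.7 / 161398.7 ≈ 1683926 mm ≈ 1680 m.

1680 m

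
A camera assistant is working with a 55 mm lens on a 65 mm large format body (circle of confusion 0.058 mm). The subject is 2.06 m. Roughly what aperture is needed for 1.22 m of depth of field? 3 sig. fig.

f/7.12

Write h = H − f = f²/(N·c). The thin-lens limits are Dn = s·h/(h + (s−f)) and Df = s·h/(h − (s−f)), so DoF = Df − Dn = 2·s·(s−f)·h / (h² − (s−f)²).
That is a quadratic in h: DoF·h² − 2·s·(s−f)·h − DoF·(s−f)² = 0 ⇒ h = (s−f)·(s + √(s² + DoF²)) / DoF = 2005 × (2060 + √(2060² + 1220²)) / 1220 = 2005 × (2060 + 2394.16) / 1220 ≈ 7320.2 mm.
Then N = f²/(c·h) = 55² / (0.058 × 7320.2) = 3025 / 424.57 ≈ 7.12.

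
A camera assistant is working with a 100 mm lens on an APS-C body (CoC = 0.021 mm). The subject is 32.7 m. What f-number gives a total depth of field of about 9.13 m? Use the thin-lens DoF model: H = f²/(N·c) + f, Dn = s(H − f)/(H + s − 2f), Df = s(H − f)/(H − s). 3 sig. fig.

f/2.00

Write h = H − f = f²/(N·c). The thin-lens limits are Dn = s·h/(h + (s−f)) and Df = s·h/(h − (s−f)), so DoF = Df − Dn = 2·s·(s−f)·h / (h² − (s−f)²).
That is a quadratic in h: DoF·h² − 2·s·(s−f)·h − DoF·(s−f)² = 0 ⇒ h = (s−f)·(s + √(s² + DoF²)) / DoF = 32600 × (32700 + √(32700² + 9130²)) / 9130 = 32600 × (32700 + 33950.7) / 9130 ≈ 237986 mm.
Then N = f²/(c·h) = 100² / (0.021 × 237986) = 10000 / 4997.7 ≈ 2.00.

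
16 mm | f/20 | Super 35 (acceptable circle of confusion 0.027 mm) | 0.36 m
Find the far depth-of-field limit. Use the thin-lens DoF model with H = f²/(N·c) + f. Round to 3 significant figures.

1.31 m

Hyperfocal distance H = f²/(N·c) + f = 16²/(20 × 0.027) + 16 = 256/0.54 + 16 ≈ 490.1 mm ≈ 0.490 m.
Far limit Df = s·(H − f)/(H − s) = 360 × (490.1 − 16) / (490.1 − 360) = 360 × 474.1 / 130.1 ≈ 1312.1 mm ≈ 1.31 m.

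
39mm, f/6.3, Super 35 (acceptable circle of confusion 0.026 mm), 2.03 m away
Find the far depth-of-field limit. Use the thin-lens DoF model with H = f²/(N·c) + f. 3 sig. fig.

Hyperfocal distance H = f²/(N·c) + f = 39²/(6.3 × 0.026) + 39 = 1521/0.1638 + 39 ≈ 9324.7 mm ≈ 9.325 m.
Far limit Df = s·(H − f)/(H − s) = 2030 × (9324.7 − 39) / (9324.7 − 2030) = 2030 × 9285.7 / 7294.7 ≈ 2584.1 mm ≈ 2.58 m.

2.58 m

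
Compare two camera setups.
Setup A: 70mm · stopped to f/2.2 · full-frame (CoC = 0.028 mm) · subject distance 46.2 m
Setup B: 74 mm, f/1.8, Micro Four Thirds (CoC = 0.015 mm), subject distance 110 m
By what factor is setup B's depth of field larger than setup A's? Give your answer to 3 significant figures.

2.09

Setup A: H = 70²/(2.2×0.028) + 70 ≈ 79615.5 mm; DoF = Df − Dn = 109979 − 29242 ≈ 80737 mm.
Setup B: H = 74²/(1.8×0.015) + 74 ≈ 202888.8 mm; DoF = Df − Dn = 240176 − 71336 ≈ 168840 mm.
Ratio = 168840 / 80737 ≈ 2.09.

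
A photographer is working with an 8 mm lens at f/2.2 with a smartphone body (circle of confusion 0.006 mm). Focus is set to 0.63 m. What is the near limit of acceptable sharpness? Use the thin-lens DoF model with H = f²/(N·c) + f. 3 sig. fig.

0.558 m

Hyperfocal distance H = f²/(N·c) + f = 8²/(2.2 × 0.006) + 8 = 64/0.0132 + 8 ≈ 4856.5 mm ≈ 4.856 m.
Near limit Dn = s·(H − f)/(H + s − 2f) = 630 × (4856.5 − 8) / (4856.5 + 630 − 2 × 8) = 630 × 4848.5 / 5470.5 ≈ 558.37 mm ≈ 0.558 m.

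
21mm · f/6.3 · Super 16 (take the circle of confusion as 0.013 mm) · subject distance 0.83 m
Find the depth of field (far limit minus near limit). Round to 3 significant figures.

Hyperfocal distance H = f²/(N·c) + f = 21²/(6.3 × 0.013) + 21 = 441/0.0819 + 21 ≈ 5405.6 mm ≈ 5.406 m.
Near limit Dn = s·(H − f)/(H + s − 2f) = 830 × (5405.6 − 21) / (5405.6 + 830 − 2 × 21) = 830 × 5384.6 / 6193.6 ≈ 721.59 mm.
Far limit Df = s·(H − f)/(H − s) = 830 × (5405.6 − 21) / (5405.6 − 830) = 830 × 5384.6 / 4575.6 ≈ 976.75 mm.
Depth of field = Df − Dn = 976.75 − 721.59 ≈ 255.16 mm.

255 mm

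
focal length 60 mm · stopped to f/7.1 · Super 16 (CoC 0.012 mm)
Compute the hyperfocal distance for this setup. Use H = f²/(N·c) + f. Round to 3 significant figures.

Hyperfocal distance H = f²/(N·c) + f = 60²/(7.1 × 0.012) + 60 = 3600/0.0852 + 60 ≈ 42313.5 mm ≈ 42.3 m.

42.3 m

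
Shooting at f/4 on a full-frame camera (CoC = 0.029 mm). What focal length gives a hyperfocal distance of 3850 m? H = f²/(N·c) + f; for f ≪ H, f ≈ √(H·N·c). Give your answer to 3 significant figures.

From H = f²/(N·c) + f, with f ≪ H: f ≈ √(H·N·c) = √(3850000 × 4 × 0.029) = √446600 ≈ 668.3 mm.
The +f correction barely moves this — solving exactly, f² + N·c·f − N·c·H = 0 ⇒ f = (−N·c + √((N·c)² + 4·N·c·H))/2 = (−0.116 + √1786400)/2 ≈ 668.22 mm, so f ≈ 668 mm.

668 mm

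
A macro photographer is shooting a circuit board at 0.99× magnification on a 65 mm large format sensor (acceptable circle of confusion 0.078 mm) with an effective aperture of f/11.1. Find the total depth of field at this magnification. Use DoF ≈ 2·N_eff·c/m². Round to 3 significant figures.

At magnification m, DoF ≈ 2·N_eff·c/m² = 2 × 11.1 × 0.078 / 0.99² = 1.732 / 0.9801 ≈ 1.77 mm.

1.77 mm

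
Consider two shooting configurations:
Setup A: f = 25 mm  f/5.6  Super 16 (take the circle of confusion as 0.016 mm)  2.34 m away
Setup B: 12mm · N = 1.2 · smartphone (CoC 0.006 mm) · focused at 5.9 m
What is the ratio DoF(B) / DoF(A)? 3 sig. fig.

2.18

Setup A: H = 25²/(5.6×0.016) + 25 ≈ 7000.4 mm; DoF = Df − Dn = 3502.4 − 1756.9 ≈ 1745.5 mm.
Setup B: H = 12²/(1.2×0.006) + 12 ≈ 20012.0 mm; DoF = Df − Dn = 8361.7 − 4558.1 ≈ 3803.6 mm.
Ratio = 3803.6 / 1745.5 ≈ 2.18.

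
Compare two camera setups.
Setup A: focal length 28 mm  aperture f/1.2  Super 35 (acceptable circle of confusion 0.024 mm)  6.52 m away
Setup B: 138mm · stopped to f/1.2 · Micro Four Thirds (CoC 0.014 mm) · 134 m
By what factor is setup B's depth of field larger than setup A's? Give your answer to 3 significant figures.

Setup A: H = 28²/(1.2×0.024) + 28 ≈ 27250.2 mm; DoF = Df − Dn = 8561.8 − 5264.5 ≈ 3297.3 mm.
Setup B: H = 138²/(1.2×0.014) + 138 ≈ 1133709.4 mm; DoF = Df − Dn = 151943 − 119847 ≈ 32096 mm.
Ratio = 32096 / 3297.3 ≈ 9.73.

9.73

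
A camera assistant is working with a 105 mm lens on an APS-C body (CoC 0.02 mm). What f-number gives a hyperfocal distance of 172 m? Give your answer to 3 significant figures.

Rearrange H = f²/(N·c) + f for N: N = f² / ((H − f)·c).
N = 105² / ((172000 − 105) × 0.02) = 11025 / 3438 ≈ 3.21.

f/3.21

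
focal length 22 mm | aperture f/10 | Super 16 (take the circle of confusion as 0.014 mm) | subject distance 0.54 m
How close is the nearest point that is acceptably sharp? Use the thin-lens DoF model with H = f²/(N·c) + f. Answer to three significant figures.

470 mm

Hyperfocal distance H = f²/(N·c) + f = 22²/(10 × 0.014) + 22 = 484/0.14 + 22 ≈ 3479.1 mm ≈ 3.479 m.
Near limit Dn = s·(H − f)/(H + s − 2f) = 540 × (3479.1 − 22) / (3479.1 + 540 − 2 × 22) = 540 × 3457.1 / 3975.1 ≈ 469.63 mm.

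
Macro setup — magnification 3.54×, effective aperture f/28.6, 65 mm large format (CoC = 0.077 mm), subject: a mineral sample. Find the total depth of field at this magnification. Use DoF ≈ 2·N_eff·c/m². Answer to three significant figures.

At magnification m, DoF ≈ 2·N_eff·c/m² = 2 × 28.6 × 0.077 / 3.54² = 4.404 / 12.53 ≈ 0.351 mm.

0.351 mm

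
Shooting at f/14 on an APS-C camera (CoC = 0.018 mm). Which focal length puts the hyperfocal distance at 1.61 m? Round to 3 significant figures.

20.0 mm

From H = f²/(N·c) + f, with f ≪ H: f ≈ √(H·N·c) = √(1610 × 14 × 0.018) = √405.72 ≈ 20.14 mm.
Exact: f² + N·c·f − N·c·H = 0 ⇒ f = (−N·c + √((N·c)² + 4·N·c·H))/2 = (−0.252 + √1622.9)/2 ≈ 20.017 mm ≈ 20.0 mm.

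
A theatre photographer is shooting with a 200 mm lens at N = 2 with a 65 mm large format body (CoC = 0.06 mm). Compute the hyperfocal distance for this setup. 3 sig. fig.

334 m

Hyperfocal distance H = f²/(N·c) + f = 200²/(2 × 0.06) + 200 = 40000/0.12 + 200 ≈ 333533.3 mm ≈ 334 m.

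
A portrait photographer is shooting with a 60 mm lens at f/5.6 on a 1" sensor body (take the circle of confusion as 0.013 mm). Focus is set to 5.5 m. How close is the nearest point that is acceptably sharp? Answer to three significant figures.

Hyperfocal distance H = f²/(N·c) + f = 60²/(5.6 × 0.013) + 60 = 3600/0.0728 + 60 ≈ 49510.5 mm ≈ 49.51 m.
Near limit Dn = s·(H − f)/(H + s − 2f) = 5500 × (49510.5 − 60) / (49510.5 + 5500 − 2 × 60) = 5500 × 49450.5 / 54890.5 ≈ 4954.9 mm ≈ 4.95 m.

4.95 m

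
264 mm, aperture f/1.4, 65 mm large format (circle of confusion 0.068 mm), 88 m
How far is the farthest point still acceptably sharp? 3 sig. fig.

Hyperfocal distance H = f²/(N·c) + f = 264²/(1.4 × 0.068) + 264 = 69696/0.0952 + 264 ≈ 732364.8 mm ≈ 732.4 m.
Far limit Df = s·(H − f)/(H − s) = 88000 × (732364.8 − 264) / (732364.8 − 88000) = 88000 × 732100.8 / 644364.8 ≈ 99982 mm ≈ 100 m.

100 m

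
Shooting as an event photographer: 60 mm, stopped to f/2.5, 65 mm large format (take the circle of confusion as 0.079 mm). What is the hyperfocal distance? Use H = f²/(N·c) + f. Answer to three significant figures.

18.3 m

Hyperfocal distance H = f²/(N·c) + f = 60²/(2.5 × 0.079) + 60 = 3600/0.1975 + 60 ≈ 18287.8 mm ≈ 18.3 m.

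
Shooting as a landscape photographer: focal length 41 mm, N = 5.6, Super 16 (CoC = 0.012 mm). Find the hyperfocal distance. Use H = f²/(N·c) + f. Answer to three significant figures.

25.1 m

Hyperfocal distance H = f²/(N·c) + f = 41²/(5.6 × 0.012) + 41 = 1681/0.0672 + 41 ≈ 25055.9 mm ≈ 25.1 m.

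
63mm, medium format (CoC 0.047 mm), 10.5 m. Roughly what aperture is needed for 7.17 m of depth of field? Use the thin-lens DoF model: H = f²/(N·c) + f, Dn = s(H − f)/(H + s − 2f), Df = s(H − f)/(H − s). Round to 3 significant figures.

Write h = H − f = f²/(N·c). The thin-lens limits are Dn = s·h/(h + (s−f)) and Df = s·h/(h − (s−f)), so DoF = Df − Dn = 2·s·(s−f)·h / (h² − (s−f)²).
That is a quadratic in h: DoF·h² − 2·s·(s−f)·h − DoF·(s−f)² = 0 ⇒ h = (s−f)·(s + √(s² + DoF²)) / DoF = 10437 × (10500 + √(10500² + 7170²)) / 7170 = 10437 × (10500 + 12714.5) / 7170 ≈ 33792 mm.
Then N = f²/(c·h) = 63² / (0.047 × 33792) = 3969 / 1588.2 ≈ 2.50.

f/2.50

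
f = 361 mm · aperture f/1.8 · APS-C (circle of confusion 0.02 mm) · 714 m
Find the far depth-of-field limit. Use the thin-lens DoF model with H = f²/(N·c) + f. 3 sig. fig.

889 m

Hyperfocal distance H = f²/(N·c) + f = 361²/(1.8 × 0.02) + 361 = 130321/0.036 + 361 ≈ 3620388.8 mm ≈ 3620 m.
Far limit Df = s·(H − f)/(H − s) = 714000 × (3620388.8 − 361) / (3620388.8 − 714000) = 714000 × 3620027.8 / 2906388.8 ≈ 889317 mm ≈ 889 m.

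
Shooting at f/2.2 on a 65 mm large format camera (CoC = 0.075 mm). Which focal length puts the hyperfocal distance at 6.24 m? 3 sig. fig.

32.0 mm

From H = f²/(N·c) + f, with f ≪ H: f ≈ √(H·N·c) = √(6240 × 2.2 × 0.075) = √1029.6 ≈ 32.09 mm.
Exact: f² + N·c·f − N·c·H = 0 ⇒ f = (−N·c + √((N·c)² + 4·N·c·H))/2 = (−0.165 + √4118.4)/2 ≈ 32.005 mm ≈ 32.0 mm.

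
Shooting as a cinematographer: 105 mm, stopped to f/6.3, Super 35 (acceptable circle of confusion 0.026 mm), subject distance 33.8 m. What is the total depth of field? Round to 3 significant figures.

45.2 m

Hyperfocal distance H = f²/(N·c) + f = 105²/(6.3 × 0.026) + 105 = 11025/0.1638 + 105 ≈ 67412.7 mm ≈ 67.41 m.
Near limit Dn = s·(H − f)/(H + s − 2f) = 33800 × (67412.7 − 105) / (67412.7 + 33800 − 2 × 105) = 33800 × 67307.7 / 101002.7 ≈ 22524 mm.
Far limit Df = s·(H − f)/(H − s) = 33800 × (67412.7 − 105) / (67412.7 − 33800) = 33800 × 67307.7 / 33612.7 ≈ 67683 mm.
Depth of field = Df − Dn = 67683 − 22524 ≈ 45159 mm ≈ 45.2 m.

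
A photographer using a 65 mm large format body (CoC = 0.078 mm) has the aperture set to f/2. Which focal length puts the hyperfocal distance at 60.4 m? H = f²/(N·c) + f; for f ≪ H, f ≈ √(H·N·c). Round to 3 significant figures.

From H = f²/(N·c) + f, with f ≪ H: f ≈ √(H·N·c) = √(60400 × 2 × 0.078) = √9422.4 ≈ 97.07 mm.
Exact: f² + N·c·f − N·c·H = 0 ⇒ f = (−N·c + √((N·c)² + 4·N·c·H))/2 = (−0.156 + √37690)/2 ≈ 96.991 mm ≈ 97.0 mm.

97.0 mm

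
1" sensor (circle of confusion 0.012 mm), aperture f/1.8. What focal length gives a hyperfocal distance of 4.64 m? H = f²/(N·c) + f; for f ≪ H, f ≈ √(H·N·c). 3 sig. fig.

10.0 mm

From H = f²/(N·c) + f, with f ≪ H: f ≈ √(H·N·c) = √(4640 × 1.8 × 0.012) = √100.22 ≈ 10.01 mm.
The +f correction barely moves this — solving exactly, f² + N·c·f − N·c·H = 0 ⇒ f = (−N·c + √((N·c)² + 4·N·c·H))/2 = (−0.0216 + √400.90)/2 ≈ 10.000 mm, so f ≈ 10.0 mm.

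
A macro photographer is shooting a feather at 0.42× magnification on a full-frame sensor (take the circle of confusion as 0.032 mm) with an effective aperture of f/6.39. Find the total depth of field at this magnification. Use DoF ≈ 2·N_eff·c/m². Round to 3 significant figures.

At magnification m, DoF ≈ 2·N_eff·c/m² = 2 × 6.39 × 0.032 / 0.42² = 0.409 / 0.1764 ≈ 2.32 mm.

2.32 mm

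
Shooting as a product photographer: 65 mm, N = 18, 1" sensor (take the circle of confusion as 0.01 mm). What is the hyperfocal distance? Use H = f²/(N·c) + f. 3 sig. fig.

23.5 m

Hyperfocal distance H = f²/(N·c) + f = 65²/(18 × 0.01) + 65 = 4225/0.18 + 65 ≈ 23537.2 mm ≈ 23.5 m.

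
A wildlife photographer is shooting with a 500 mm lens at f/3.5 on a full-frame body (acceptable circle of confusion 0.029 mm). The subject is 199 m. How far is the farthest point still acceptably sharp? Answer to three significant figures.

Hyperfocal distance H = f²/(N·c) + f = 500²/(3.5 × 0.029) + 500 = 250000/0.1015 + 500 ≈ 2463554.2 mm ≈ 2464 m.
Far limit Df = s·(H − f)/(H − s) = 199000 × (2463554.2 − 500) / (2463554.2 − 199000) = 199000 × 2463054.2 / 2264554.2 ≈ 216443 mm ≈ 216 m.

216 m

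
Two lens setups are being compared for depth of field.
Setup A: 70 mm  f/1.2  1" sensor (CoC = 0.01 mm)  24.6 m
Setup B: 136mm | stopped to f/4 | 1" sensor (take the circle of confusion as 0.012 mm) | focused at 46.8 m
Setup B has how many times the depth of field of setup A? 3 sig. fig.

3.88

Setup A: H = 70²/(1.2×0.01) + 70 ≈ 408403.3 mm; DoF = Df − Dn = 26172.3 − 23205.9 ≈ 2966.4 mm.
Setup B: H = 136²/(4×0.012) + 136 ≈ 385469.3 mm; DoF = Df − Dn = 53248 − 41745 ≈ 11503 mm.
Ratio = 11503 / 2966.4 ≈ 3.88.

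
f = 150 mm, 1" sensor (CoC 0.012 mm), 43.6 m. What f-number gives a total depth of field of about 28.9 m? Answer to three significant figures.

Write h = H − f = f²/(N·c). The thin-lens limits are Dn = s·h/(h + (s−f)) and Df = s·h/(h − (s−f)), so DoF = Df − Dn = 2·s·(s−f)·h / (h² − (s−f)²).
That is a quadratic in h: DoF·h² − 2·s·(s−f)·h − DoF·(s−f)² = 0 ⇒ h = (s−f)·(s + √(s² + DoF²)) / DoF = 43450 × (43600 + √(43600² + 28900²)) / 28900 = 43450 × (43600 + 52308.4) / 28900 ≈ 144194 mm.
Then N = f²/(c·h) = 150² / (0.012 × 144194) = 22500 / 1730.3 ≈ 13.

f/13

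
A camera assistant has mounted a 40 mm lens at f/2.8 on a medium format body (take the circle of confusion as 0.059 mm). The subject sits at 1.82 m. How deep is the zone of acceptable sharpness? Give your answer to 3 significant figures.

Hyperfocal distance H = f²/(N·c) + f = 40²/(2.8 × 0.059) + 40 = 1600/0.1652 + 40 ≈ 9725.2 mm ≈ 9.725 m.
Near limit Dn = s·(H − f)/(H + s − 2f) = 1820 × (9725.2 − 40) / (9725.2 + 1820 − 2 × 40) = 1820 × 9685.2 / 11465.2 ≈ 1537.44 mm.
Far limit Df = s·(H − f)/(H − s) = 1820 × (9725.2 − 40) / (9725.2 − 1820) = 1820 × 9685.2 / 7905.2 ≈ 2229.80 mm.
Depth of field = Df − Dn = 2229.80 − 1537.44 ≈ 692.36 mm ≈ 0.692 m.

0.692 m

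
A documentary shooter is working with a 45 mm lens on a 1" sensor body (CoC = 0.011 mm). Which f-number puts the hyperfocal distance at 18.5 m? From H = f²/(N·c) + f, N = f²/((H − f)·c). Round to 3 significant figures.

Rearrange H = f²/(N·c) + f for N: N = f² / ((H − f)·c).
N = 45² / ((18500 − 45) × 0.011) = 2025 / 203.0 ≈ 9.98.

f/9.98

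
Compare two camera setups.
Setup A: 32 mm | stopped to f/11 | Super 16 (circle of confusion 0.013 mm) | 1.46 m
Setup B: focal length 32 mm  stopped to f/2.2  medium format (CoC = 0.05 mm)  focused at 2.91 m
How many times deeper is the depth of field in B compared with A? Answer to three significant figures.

3.28

Setup A: H = 32²/(11×0.013) + 32 ≈ 7192.8 mm; DoF = Df − Dn = 1823.67 − 1217.26 ≈ 606.41 mm.
Setup B: H = 32²/(2.2×0.05) + 32 ≈ 9341.1 mm; DoF = Df − Dn = 4212.3 − 2222.8 ≈ 1989.5 mm.
Ratio = 1989.5 / 606.41 ≈ 3.28.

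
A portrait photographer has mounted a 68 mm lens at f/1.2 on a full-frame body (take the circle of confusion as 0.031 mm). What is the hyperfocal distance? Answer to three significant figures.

124 m

Hyperfocal distance H = f²/(N·c) + f = 68²/(1.2 × 0.031) + 68 = 4624/0.0372 + 68 ≈ 124369.1 mm ≈ 124 m.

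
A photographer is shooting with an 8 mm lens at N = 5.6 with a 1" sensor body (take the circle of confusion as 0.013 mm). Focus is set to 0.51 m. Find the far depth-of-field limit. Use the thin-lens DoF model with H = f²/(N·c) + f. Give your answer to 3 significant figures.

1.19 m

Hyperfocal distance H = f²/(N·c) + f = 8²/(5.6 × 0.013) + 8 = 64/0.0728 + 8 ≈ 887.1 mm ≈ 0.887 m.
Far limit Df = s·(H − f)/(H − s) = 510 × (887.1 − 8) / (887.1 − 510) = 510 × 879.1 / 377.1 ≈ 1188.9 mm ≈ 1.19 m.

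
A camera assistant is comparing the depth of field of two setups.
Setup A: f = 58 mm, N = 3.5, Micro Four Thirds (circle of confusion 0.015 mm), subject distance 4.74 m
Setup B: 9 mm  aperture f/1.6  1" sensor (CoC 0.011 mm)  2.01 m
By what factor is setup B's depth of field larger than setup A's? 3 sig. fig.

3.09

Setup A: H = 58²/(3.5×0.015) + 58 ≈ 64134.2 mm; DoF = Df − Dn = 5113.65 − 4417.24 ≈ 696.41 mm.
Setup B: H = 9²/(1.6×0.011) + 9 ≈ 4611.3 mm; DoF = Df − Dn = 3556.2 − 1400.9 ≈ 2155.3 mm.
Ratio = 2155.3 / 696.41 ≈ 3.09.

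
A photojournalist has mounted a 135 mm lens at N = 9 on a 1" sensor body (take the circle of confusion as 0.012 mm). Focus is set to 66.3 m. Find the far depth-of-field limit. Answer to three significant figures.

109 m

Hyperfocal distance H = f²/(N·c) + f = 135²/(9 × 0.012) + 135 = 18225/0.108 + 135 ≈ 168885.0 mm ≈ 168.9 m.
Far limit Df = s·(H − f)/(H − s) = 66300 × (168885.0 − 135) / (168885.0 − 66300) = 66300 × 168750.0 / 102585.0 ≈ 109062 mm ≈ 109 m.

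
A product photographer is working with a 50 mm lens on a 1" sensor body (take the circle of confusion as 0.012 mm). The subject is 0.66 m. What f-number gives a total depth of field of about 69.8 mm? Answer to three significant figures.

Write h = H − f = f²/(N·c). The thin-lens limits are Dn = s·h/(h + (s−f)) and Df = s·h/(h − (s−f)), so DoF = Df − Dn = 2·s·(s−f)·h / (h² − (s−f)²).
That is a quadratic in h: DoF·h² − 2·s·(s−f)·h − DoF·(s−f)² = 0 ⇒ h = (s−f)·(s + √(s² + DoF²)) / DoF = 610 × (660 + √(660² + 69.8²)) / 69.8 = 610 × (660 + 663.681) / 69.8 ≈ 11568 mm.
Then N = f²/(c·h) = 50² / (0.012 × 11568) = 2500 / 138.82 ≈ 18.

f/18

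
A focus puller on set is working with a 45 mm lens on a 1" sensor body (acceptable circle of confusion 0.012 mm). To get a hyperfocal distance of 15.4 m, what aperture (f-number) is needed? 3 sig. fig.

Rearrange H = f²/(N·c) + f for N: N = f² / ((H − f)·c).
N = 45² / ((15400 − 45) × 0.012) = 2025 / 184.3 ≈ 11.

f/11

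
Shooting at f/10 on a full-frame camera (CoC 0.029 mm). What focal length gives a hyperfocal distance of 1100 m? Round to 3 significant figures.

565 mm

From H = f²/(N·c) + f, with f ≪ H: f ≈ √(H·N·c) = √(1100000 × 10 × 0.029) = √319000 ≈ 564.8 mm.
The +f correction barely moves this — solving exactly, f² + N·c·f − N·c·H = 0 ⇒ f = (−N·c + √((N·c)² + 4·N·c·H))/2 = (−0.29 + √1276000)/2 ≈ 564.66 mm, so f ≈ 565 mm.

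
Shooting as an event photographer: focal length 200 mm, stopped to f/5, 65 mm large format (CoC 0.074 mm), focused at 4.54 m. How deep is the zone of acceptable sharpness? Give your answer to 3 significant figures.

Hyperfocal distance H = f²/(N·c) + f = 200²/(5 × 0.074) + 200 = 40000/0.37 + 200 ≈ 108308.1 mm ≈ 108.3 m.
Near limit Dn = s·(H − f)/(H + s − 2f) = 4540 × (108308.1 − 200) / (108308.1 + 4540 − 2 × 200) = 4540 × 108108.1 / 112448.1 ≈ 4364.78 mm.
Far limit Df = s·(H − f)/(H − s) = 4540 × (108308.1 − 200) / (108308.1 − 4540) = 4540 × 108108.1 / 103768.1 ≈ 4729.88 mm.
Depth of field = Df − Dn = 4729.88 − 4364.78 ≈ 365.10 mm.

365 mm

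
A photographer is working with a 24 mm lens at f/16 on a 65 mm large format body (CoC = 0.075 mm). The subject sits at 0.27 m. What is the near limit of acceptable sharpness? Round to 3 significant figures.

179 mm

Hyperfocal distance H = f²/(N·c) + f = 24²/(16 × 0.075) + 24 = 576/1.2 + 24 ≈ 504.0 mm ≈ 0.504 m.
Near limit Dn = s·(H − f)/(H + s − 2f) = 270 × (504.0 − 24) / (504.0 + 270 − 2 × 24) = 270 × 480.0 / 726.0 ≈ 178.51 mm.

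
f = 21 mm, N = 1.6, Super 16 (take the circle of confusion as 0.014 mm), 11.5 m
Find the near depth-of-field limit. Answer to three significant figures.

7.26 m

Hyperfocal distance H = f²/(N·c) + f = 21²/(1.6 × 0.014) + 21 = 441/0.0224 + 21 ≈ 19708.5 mm ≈ 19.71 m.
Near limit Dn = s·(H − f)/(H + s − 2f) = 11500 × (19708.5 − 21) / (19708.5 + 11500 − 2 × 21) = 11500 × 19687.5 / 31166.5 ≈ 7264.4 mm ≈ 7.26 m.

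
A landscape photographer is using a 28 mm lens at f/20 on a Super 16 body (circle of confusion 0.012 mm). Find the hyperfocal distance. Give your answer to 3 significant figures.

Hyperfocal distance H = f²/(N·c) + f = 28²/(20 × 0.012) + 28 = 784/0.24 + 28 ≈ 3294.7 mm ≈ 3.29 m.

3.29 m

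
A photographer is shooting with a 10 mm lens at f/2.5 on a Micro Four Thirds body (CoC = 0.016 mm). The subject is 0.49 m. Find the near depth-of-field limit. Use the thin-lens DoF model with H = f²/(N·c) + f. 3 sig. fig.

411 mm

Hyperfocal distance H = f²/(N·c) + f = 10²/(2.5 × 0.016) + 10 = 100/0.04 + 10 ≈ 2510.0 mm ≈ 2.510 m.
Near limit Dn = s·(H − f)/(H + s − 2f) = 490 × (2510.0 − 10) / (2510.0 + 490 − 2 × 10) = 490 × 2500.0 / 2980.0 ≈ 411.07 mm.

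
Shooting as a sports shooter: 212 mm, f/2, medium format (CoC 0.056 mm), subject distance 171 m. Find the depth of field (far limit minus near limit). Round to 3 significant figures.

Hyperfocal distance H = f²/(N·c) + f = 212²/(2 × 0.056) + 212 = 44944/0.112 + 212 ≈ 401497.7 mm ≈ 401.5 m.
Near limit Dn = s·(H − f)/(H + s − 2f) = 171000 × (401497.7 − 212) / (401497.7 + 171000 − 2 × 212) = 171000 × 401285.7 / 572073.7 ≈ 119949 mm.
Far limit Df = s·(H − f)/(H − s) = 171000 × (401497.7 − 212) / (401497.7 − 171000) = 171000 × 401285.7 / 230497.7 ≈ 297703 mm.
Depth of field = Df − Dn = 297703 − 119949 ≈ 177754 mm ≈ 178 m.

178 m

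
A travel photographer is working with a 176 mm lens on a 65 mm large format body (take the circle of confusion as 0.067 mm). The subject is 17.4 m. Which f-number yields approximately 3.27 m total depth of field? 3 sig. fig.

f/2.50

Write h = H − f = f²/(N·c). The thin-lens limits are Dn = s·h/(h + (s−f)) and Df = s·h/(h − (s−f)), so DoF = Df − Dn = 2·s·(s−f)·h / (h² − (s−f)²).
That is a quadratic in h: DoF·h² − 2·s·(s−f)·h − DoF·(s−f)² = 0 ⇒ h = (s−f)·(s + √(s² + DoF²)) / DoF = 17224 × (17400 + √(17400² + 3270²)) / 3270 = 17224 × (17400 + 17704.6) / 3270 ≈ 184906 mm.
Then N = f²/(c·h) = 176² / (0.067 × 184906) = 30976 / 12389 ≈ 2.50.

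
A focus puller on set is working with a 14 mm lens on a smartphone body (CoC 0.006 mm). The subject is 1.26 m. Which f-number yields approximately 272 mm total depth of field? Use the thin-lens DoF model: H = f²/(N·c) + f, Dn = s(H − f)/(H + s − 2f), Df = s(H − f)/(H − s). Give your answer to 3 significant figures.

f/2.80

Write h = H − f = f²/(N·c). The thin-lens limits are Dn = s·h/(h + (s−f)) and Df = s·h/(h − (s−f)), so DoF = Df − Dn = 2·s·(s−f)·h / (h² − (s−f)²).
That is a quadratic in h: DoF·h² − 2·s·(s−f)·h − DoF·(s−f)² = 0 ⇒ h = (s−f)·(s + √(s² + DoF²)) / DoF = 1246 × (1260 + √(1260² + 272²)) / 272 = 1246 × (1260 + 1289.02) / 272 ≈ 11677 mm.
Then N = f²/(c·h) = 14² / (0.006 × 11677) = 196 / 70.061 ≈ 2.80.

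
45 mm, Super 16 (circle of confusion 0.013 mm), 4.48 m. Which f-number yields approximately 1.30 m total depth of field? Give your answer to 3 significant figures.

f/4.99

Write h = H − f = f²/(N·c). The thin-lens limits are Dn = s·h/(h + (s−f)) and Df = s·h/(h − (s−f)), so DoF = Df − Dn = 2·s·(s−f)·h / (h² − (s−f)²).
That is a quadratic in h: DoF·h² − 2·s·(s−f)·h − DoF·(s−f)² = 0 ⇒ h = (s−f)·(s + √(s² + DoF²)) / DoF = 4435 × (4480 + √(4480² + 1300²)) / 1300 = 4435 × (4480 + 4664.80) / 1300 ≈ 31198 mm.
Then N = f²/(c·h) = 45² / (0.013 × 31198) = 2025 / 405.57 ≈ 4.99.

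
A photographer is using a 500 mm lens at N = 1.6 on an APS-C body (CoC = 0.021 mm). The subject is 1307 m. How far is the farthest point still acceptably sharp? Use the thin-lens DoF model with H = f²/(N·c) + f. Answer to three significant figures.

1590 m

Hyperfocal distance H = f²/(N·c) + f = 500²/(1.6 × 0.021) + 500 = 250000/0.0336 + 500 ≈ 7440976.2 mm ≈ 7441 m.
Far limit Df = s·(H − f)/(H − s) = 1307000 × (7440976.2 − 500) / (7440976.2 − 1307000) = 1307000 × 7440476.2 / 6133976.2 ≈ 1585383 mm ≈ 1590 m.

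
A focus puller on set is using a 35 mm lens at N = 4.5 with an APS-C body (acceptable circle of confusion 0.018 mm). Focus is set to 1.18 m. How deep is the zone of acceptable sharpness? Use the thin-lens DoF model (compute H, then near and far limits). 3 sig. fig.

Hyperfocal distance H = f²/(N·c) + f = 35²/(4.5 × 0.018) + 35 = 1225/0.081 + 35 ≈ 15158.5 mm ≈ 15.16 m.
Near limit Dn = s·(H − f)/(H + s − 2f) = 1180 × (15158.5 − 35) / (15158.5 + 1180 − 2 × 35) = 1180 × 15123.5 / 16268.5 ≈ 1096.95 mm.
Far limit Df = s·(H − f)/(H − s) = 1180 × (15158.5 − 35) / (15158.5 − 1180) = 1180 × 15123.5 / 13978.5 ≈ 1276.66 mm.
Depth of field = Df − Dn = 1276.66 − 1096.95 ≈ 179.71 mm.

180 mm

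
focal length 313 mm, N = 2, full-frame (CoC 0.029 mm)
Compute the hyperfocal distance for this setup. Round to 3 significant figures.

1690 m

Hyperfocal distance H = f²/(N·c) + f = 313²/(2 × 0.029) + 313 = 97969/0.058 + 313 ≈ 1689433.7 mm ≈ 1690 m.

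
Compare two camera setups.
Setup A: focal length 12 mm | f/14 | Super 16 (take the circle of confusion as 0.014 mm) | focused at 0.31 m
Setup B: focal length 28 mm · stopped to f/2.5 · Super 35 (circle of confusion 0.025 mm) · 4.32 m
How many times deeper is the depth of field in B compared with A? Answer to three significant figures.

Setup A: H = 12²/(14×0.014) + 12 ≈ 746.7 mm; DoF = Df − Dn = 521.54 − 220.54 ≈ 301.00 mm.
Setup B: H = 28²/(2.5×0.025) + 28 ≈ 12572.0 mm; DoF = Df − Dn = 6566.9 − 3218.7 ≈ 3348.2 mm.
Ratio = 3348.2 / 301.00 ≈ 11.1.

11.1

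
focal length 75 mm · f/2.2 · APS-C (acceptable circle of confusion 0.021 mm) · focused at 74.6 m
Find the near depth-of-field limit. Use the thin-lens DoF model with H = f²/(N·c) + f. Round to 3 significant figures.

46.3 m

Hyperfocal distance H = f²/(N·c) + f = 75²/(2.2 × 0.021) + 75 = 5625/0.0462 + 75 ≈ 121828.2 mm ≈ 121.8 m.
Near limit Dn = s·(H − f)/(H + s − 2f) = 74600 × (121828.2 − 75) / (121828.2 + 74600 − 2 × 75) = 74600 × 121753.2 / 196278.2 ≈ 46275 mm ≈ 46.3 m.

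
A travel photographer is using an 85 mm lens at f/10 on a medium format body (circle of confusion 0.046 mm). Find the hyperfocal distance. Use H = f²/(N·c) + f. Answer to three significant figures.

Hyperfocal distance H = f²/(N·c) + f = 85²/(10 × 0.046) + 85 = 7225/0.46 + 85 ≈ 15791.5 mm ≈ 15.8 m.

15.8 m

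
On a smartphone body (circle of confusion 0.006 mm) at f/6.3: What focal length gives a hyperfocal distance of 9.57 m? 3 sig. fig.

19.0 mm

From H = f²/(N·c) + f, with f ≪ H: f ≈ √(H·N·c) = √(9570 × 6.3 × 0.006) = √361.75 ≈ 19.02 mm.
The +f correction barely moves this — solving exactly, f² + N·c·f − N·c·H = 0 ⇒ f = (−N·c + √((N·c)² + 4·N·c·H))/2 = (−0.0378 + √1447.0)/2 ≈ 19.001 mm, so f ≈ 19.0 mm.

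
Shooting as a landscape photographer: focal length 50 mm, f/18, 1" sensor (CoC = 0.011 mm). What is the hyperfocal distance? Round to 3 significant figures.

12.7 m

Hyperfocal distance H = f²/(N·c) + f = 50²/(18 × 0.011) + 50 = 2500/0.198 + 50 ≈ 12676.3 mm ≈ 12.7 m.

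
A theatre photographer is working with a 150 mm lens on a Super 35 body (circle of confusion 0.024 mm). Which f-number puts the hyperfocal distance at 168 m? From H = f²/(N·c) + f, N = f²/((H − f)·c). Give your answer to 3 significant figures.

Rearrange H = f²/(N·c) + f for N: N = f² / ((H − f)·c).
N = 150² / ((168000 − 150) × 0.024) = 22500 / 4028 ≈ 5.59.

f/5.59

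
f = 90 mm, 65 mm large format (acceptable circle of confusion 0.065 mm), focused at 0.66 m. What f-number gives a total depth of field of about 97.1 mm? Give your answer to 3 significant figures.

f/16

Write h = H − f = f²/(N·c). The thin-lens limits are Dn = s·h/(h + (s−f)) and Df = s·h/(h − (s−f)), so DoF = Df − Dn = 2·s·(s−f)·h / (h² − (s−f)²).
That is a quadratic in h: DoF·h² − 2·s·(s−f)·h − DoF·(s−f)² = 0 ⇒ h = (s−f)·(s + √(s² + DoF²)) / DoF = 570 × (660 + √(660² + 97.1²)) / 97.1 = 570 × (660 + 667.104) / 97.1 ≈ 7790.4 mm.
Then N = f²/(c·h) = 90² / (0.065 × 7790.4) = 8100 / 506.38 ≈ 16.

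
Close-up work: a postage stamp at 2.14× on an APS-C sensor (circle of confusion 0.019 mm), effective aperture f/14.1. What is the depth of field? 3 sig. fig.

0.117 mm

At magnification m, DoF ≈ 2·N_eff·c/m² = 2 × 14.1 × 0.019 / 2.14² = 0.5358 / 4.58 ≈ 0.117 mm.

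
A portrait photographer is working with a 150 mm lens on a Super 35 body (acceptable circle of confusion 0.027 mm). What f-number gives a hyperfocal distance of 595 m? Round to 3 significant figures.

Rearrange H = f²/(N·c) + f for N: N = f² / ((H − f)·c).
N = 150² / ((595000 − 150) × 0.027) = 22500 / 16061 ≈ 1.40.

f/1.40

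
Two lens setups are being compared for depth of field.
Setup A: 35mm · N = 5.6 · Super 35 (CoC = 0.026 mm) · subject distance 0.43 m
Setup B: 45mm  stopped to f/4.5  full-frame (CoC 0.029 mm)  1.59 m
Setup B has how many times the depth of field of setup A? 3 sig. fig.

Setup A: H = 35²/(5.6×0.026) + 35 ≈ 8448.5 mm; DoF = Df − Dn = 451.182 − 410.717 ≈ 40.465 mm.
Setup B: H = 45²/(4.5×0.029) + 45 ≈ 15562.2 mm; DoF = Df − Dn = 1765.82 − 1446.02 ≈ 319.80 mm.
Ratio = 319.80 / 40.465 ≈ 7.90.

7.90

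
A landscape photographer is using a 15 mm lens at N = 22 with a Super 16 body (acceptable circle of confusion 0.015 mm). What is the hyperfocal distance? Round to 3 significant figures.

Hyperfocal distance H = f²/(N·c) + f = 15²/(22 × 0.015) + 15 = 225/0.33 + 15 ≈ 696.8 mm ≈ 0.697 m.

0.697 m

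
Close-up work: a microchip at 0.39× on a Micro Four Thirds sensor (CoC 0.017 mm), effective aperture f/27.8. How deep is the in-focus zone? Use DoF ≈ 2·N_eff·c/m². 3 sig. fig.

6.21 mm

At magnification m, DoF ≈ 2·N_eff·c/m² = 2 × 27.8 × 0.017 / 0.39² = 0.9452 / 0.1521 ≈ 6.21 mm.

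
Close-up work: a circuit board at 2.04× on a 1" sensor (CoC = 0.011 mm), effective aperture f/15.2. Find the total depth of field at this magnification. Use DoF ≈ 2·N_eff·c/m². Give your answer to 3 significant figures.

0.0804 mm

At magnification m, DoF ≈ 2·N_eff·c/m² = 2 × 15.2 × 0.011 / 2.04² = 0.3344 / 4.162 ≈ 0.0804 mm.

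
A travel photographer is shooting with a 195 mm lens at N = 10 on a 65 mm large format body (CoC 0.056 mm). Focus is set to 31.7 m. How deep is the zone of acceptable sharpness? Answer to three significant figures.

Hyperfocal distance H = f²/(N·c) + f = 195²/(10 × 0.056) + 195 = 38025/0.56 + 195 ≈ 68096.8 mm ≈ 68.10 m.
Near limit Dn = s·(H − f)/(H + s − 2f) = 31700 × (68096.8 − 195) / (68096.8 + 31700 − 2 × 195) = 31700 × 67901.8 / 99406.8 ≈ 21653 mm.
Far limit Df = s·(H − f)/(H − s) = 31700 × (68096.8 − 195) / (68096.8 − 31700) = 31700 × 67901.8 / 36396.8 ≈ 59139 mm.
Depth of field = Df − Dn = 59139 − 21653 ≈ 37486 mm ≈ 37.5 m.

37.5 m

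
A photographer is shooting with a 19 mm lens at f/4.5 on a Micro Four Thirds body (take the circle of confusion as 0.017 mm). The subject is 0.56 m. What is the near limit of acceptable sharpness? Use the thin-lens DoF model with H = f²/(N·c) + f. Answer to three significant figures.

Hyperfocal distance H = f²/(N·c) + f = 19²/(4.5 × 0.017) + 19 = 361/0.0765 + 19 ≈ 4738.0 mm ≈ 4.738 m.
Near limit Dn = s·(H − f)/(H + s − 2f) = 560 × (4738.0 − 19) / (4738.0 + 560 − 2 × 19) = 560 × 4719.0 / 5260.0 ≈ 502.40 mm ≈ 0.502 m.

0.502 m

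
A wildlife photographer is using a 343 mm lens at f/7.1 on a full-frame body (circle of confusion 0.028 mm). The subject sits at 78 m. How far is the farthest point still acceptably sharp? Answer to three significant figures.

89.8 m

Hyperfocal distance H = f²/(N·c) + f = 343²/(7.1 × 0.028) + 343 = 117649/0.1988 + 343 ≈ 592138.8 mm ≈ 592.1 m.
Far limit Df = s·(H − f)/(H − s) = 78000 × (592138.8 − 343) / (592138.8 − 78000) = 78000 × 591795.8 / 514138.8 ≈ 89781 mm ≈ 89.8 m.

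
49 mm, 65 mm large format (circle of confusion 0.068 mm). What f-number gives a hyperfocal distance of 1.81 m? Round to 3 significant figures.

Rearrange H = f²/(N·c) + f for N: N = f² / ((H − f)·c).
N = 49² / ((1810 − 49) × 0.068) = 2401 / 119.7 ≈ 20.1.

f/20.1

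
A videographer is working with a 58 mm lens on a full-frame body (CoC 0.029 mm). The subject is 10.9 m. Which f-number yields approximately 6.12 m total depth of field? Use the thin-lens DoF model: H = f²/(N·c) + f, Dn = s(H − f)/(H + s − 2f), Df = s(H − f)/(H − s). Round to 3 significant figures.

f/2.80

Write h = H − f = f²/(N·c). The thin-lens limits are Dn = s·h/(h + (s−f)) and Df = s·h/(h − (s−f)), so DoF = Df − Dn = 2·s·(s−f)·h / (h² − (s−f)²).
That is a quadratic in h: DoF·h² − 2·s·(s−f)·h − DoF·(s−f)² = 0 ⇒ h = (s−f)·(s + √(s² + DoF²)) / DoF = 10842 × (10900 + √(10900² + 6120²)) / 6120 = 10842 × (10900 + 12500.6) / 6120 ≈ 41456 mm.
Then N = f²/(c·h) = 58² / (0.029 × 41456) = 3364 / 1202.2 ≈ 2.80.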